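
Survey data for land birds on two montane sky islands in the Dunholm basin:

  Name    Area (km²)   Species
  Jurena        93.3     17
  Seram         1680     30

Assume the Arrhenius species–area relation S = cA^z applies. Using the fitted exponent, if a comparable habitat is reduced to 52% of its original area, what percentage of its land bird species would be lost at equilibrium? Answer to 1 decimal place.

12.1%

z = ln(30/17) / ln(1680/93.3) = 0.5680 / 2.8907 = 0.1965
S_new/S_old = (A_new/A_old)^z = 0.52^0.1965 = exp(0.1965 × -0.6539) = 0.8794
Fraction lost = 1 − 0.8794 = 0.1206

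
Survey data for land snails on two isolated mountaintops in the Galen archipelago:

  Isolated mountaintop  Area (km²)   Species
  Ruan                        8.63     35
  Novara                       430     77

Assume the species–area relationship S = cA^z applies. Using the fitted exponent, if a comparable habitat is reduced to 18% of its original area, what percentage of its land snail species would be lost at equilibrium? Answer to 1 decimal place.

29.2%

z = ln(77/35) / ln(430/8.63) = 0.7885 / 3.9085 = 0.2017
S_new/S_old = (A_new/A_old)^z = 0.18^0.2017 = exp(0.2017 × -1.7148) = 0.7076
Fraction lost = 1 − 0.7076 = 0.2924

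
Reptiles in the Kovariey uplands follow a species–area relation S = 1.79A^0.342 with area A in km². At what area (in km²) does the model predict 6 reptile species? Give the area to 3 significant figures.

6 = 1.79 × A^0.342  ⇒  A^0.342 = 6/1.79 = 3.352
ln A = ln(3.352) / 0.342 = 1.2095 / 0.342 = 3.5367
A = e^3.5367 ≈ 34.35 km²

34.4 km²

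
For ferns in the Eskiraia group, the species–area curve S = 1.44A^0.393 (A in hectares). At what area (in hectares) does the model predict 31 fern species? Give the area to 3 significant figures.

2470 hectares

31 = 1.44 × A^0.393  ⇒  A^0.393 = 31/1.44 = 21.53
ln A = ln(21.53) / 0.393 = 3.0693 / 0.393 = 7.8100
A = e^7.8100 ≈ 2465 hectares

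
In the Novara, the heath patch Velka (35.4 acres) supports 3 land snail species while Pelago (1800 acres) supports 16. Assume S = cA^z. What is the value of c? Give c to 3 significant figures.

z = ln(S₂/S₁) / ln(A₂/A₁) = ln(16/3) / ln(1800/35.4) = 1.6740 / 3.9288 = 0.4261
c = S₁ / A₁^z = 3 / 35.4^0.4261 = 3 / 4.571 = 0.6563

0.656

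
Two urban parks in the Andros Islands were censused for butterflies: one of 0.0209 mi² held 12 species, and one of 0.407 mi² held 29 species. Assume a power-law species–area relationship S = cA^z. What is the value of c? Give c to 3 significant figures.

37.9

z = ln(S₂/S₁) / ln(A₂/A₁) = ln(29/12) / ln(0.407/0.0209) = 0.8824 / 2.9691 = 0.2972
c = S₁ / A₁^z = 12 / 0.0209^0.2972 = 12 / 0.3168 = 37.88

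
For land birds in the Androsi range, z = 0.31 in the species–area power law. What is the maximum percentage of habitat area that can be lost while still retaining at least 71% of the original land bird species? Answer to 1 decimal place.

66.9%

Need (A_new/A_old)^0.31 = 0.71, so A_new/A_old = 0.71^(1/0.31) = 0.71^3.226
ln(A_new/A_old) = ln 0.71 / 0.31 = -0.3425 / 0.31 = -1.1048
A_new/A_old = e^-1.1048 ≈ 0.3313
Fraction that can be lost = 1 − 0.3313 = 0.6687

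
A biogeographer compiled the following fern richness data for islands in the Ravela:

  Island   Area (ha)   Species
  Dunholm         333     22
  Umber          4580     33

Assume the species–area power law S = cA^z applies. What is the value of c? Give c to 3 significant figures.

z = ln(S₂/S₁) / ln(A₂/A₁) = ln(33/22) / ln(4580/333) = 0.4055 / 2.6213 = 0.1547
c = S₁ / A₁^z = 22 / 333^0.1547 = 22 / 2.456 = 8.959

8.96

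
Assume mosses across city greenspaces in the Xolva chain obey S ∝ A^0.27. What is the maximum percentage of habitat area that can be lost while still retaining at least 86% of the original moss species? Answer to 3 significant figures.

42.8%

Need (A_new/A_old)^0.27 = 0.86, so A_new/A_old = 0.86^(1/0.27) = 0.86^3.704
ln(A_new/A_old) = ln 0.86 / 0.27 = -0.1508 / 0.27 = -0.5586
A_new/A_old = e^-0.5586 ≈ 0.572
Fraction that can be lost = 1 − 0.572 = 0.428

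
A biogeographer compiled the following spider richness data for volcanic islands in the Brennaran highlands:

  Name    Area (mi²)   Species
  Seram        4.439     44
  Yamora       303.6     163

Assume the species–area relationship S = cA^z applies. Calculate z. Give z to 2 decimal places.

Taking logs: ln S = ln c + z ln A, so z = (ln S₂ − ln S₁)/(ln A₂ − ln A₁).
z = ln(163/44) / ln(303.6/4.439) = ln(3.705) / ln(68.39) = 1.3096 / 4.2253 = 0.3099

0.31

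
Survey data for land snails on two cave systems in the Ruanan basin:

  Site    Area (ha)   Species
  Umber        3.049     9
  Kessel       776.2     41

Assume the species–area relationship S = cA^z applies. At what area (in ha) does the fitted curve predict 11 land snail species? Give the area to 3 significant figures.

z = ln(41/9) / ln(776.2/3.049) = 1.5163 / 5.5396 = 0.2737
c = 9 / 3.049^0.2737 = 9 / 1.357 = 6.633
A = (11/6.633)^(1/0.2737) ⇒ ln A = ln(1.658)/0.2737 = 1.8479
A = e^1.8479 ≈ 6.347 ha

6.35 ha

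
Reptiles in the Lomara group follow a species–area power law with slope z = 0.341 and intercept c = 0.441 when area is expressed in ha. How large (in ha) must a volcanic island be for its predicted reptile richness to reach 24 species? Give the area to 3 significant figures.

123000 ha

24 = 0.441 × A^0.341  ⇒  A^0.341 = 24/0.441 = 54.42
ln A = ln(54.42) / 0.341 = 3.9968 / 0.341 = 11.7207
A = e^11.7207 ≈ 123096 ha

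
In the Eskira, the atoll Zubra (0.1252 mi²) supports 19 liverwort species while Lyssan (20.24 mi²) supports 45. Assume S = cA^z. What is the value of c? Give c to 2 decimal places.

z = ln(S₂/S₁) / ln(A₂/A₁) = ln(45/19) / ln(20.24/0.1252) = 0.8622 / 5.0855 = 0.1695
c = S₁ / A₁^z = 19 / 0.1252^0.1695 = 19 / 0.7031 = 27.02

27.02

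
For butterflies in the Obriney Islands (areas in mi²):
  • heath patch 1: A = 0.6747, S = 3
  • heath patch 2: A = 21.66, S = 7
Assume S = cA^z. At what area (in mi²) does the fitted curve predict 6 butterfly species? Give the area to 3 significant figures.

11.5 mi²

z = ln(7/3) / ln(21.66/0.6747) = 0.8473 / 3.4690 = 0.2443
c = 3 / 0.6747^0.2443 = 3 / 0.9084 = 3.303
A = (6/3.303)^(1/0.2443) ⇒ ln A = ln(1.817)/0.2443 = 2.4444
A = e^2.4444 ≈ 11.52 mi²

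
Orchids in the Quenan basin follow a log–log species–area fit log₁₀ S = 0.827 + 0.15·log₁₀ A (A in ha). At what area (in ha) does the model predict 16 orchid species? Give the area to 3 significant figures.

16 = 6.714 × A^0.15  ⇒  A^0.15 = 16/6.714 = 2.383
ln A = ln(2.383) / 0.15 = 0.8684 / 0.15 = 5.7890
A = e^5.7890 ≈ 326.7 ha

327 ha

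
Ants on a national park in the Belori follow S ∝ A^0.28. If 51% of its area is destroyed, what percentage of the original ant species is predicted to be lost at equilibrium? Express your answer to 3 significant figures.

S_new/S_old = (A_new/A_old)^z = 0.49^0.28
= exp(0.28 × ln 0.49) = exp(0.28 × -0.7133) = exp(-0.1997) ≈ 0.8189
Fraction lost = 1 − 0.8189 = 0.1811

18.1%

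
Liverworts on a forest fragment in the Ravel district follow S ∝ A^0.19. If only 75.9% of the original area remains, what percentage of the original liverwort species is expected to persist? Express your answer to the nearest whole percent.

S_new/S_old = (A_new/A_old)^z = 0.759^0.19
= exp(0.19 × ln 0.759) = exp(0.19 × -0.2758) = exp(-0.0524) ≈ 0.949

95%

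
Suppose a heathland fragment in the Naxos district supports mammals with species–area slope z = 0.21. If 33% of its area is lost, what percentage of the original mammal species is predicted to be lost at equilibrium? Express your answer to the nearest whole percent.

8%

S_new/S_old = (A_new/A_old)^z = 0.67^0.21
= exp(0.21 × ln 0.67) = exp(0.21 × -0.4005) = exp(-0.0841) ≈ 0.9193
Fraction lost = 1 − 0.9193 = 0.08066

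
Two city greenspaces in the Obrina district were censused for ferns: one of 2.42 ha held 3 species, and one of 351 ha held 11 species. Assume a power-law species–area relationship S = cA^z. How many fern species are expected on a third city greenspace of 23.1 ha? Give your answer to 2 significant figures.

5.4

z = ln(11/3) / ln(351/2.42) = 1.2993 / 4.9770 = 0.2611
c = 3 / 2.42^0.2611 = 3 / 1.259 = 2.382
S₃ = 2.382 × 23.1^0.2611 = 2.382 × 2.27 ≈ 5.406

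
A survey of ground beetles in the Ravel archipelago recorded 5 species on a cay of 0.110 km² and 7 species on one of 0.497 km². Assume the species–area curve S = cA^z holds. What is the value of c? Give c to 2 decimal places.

z = ln(S₂/S₁) / ln(A₂/A₁) = ln(7/5) / ln(0.497/0.11) = 0.3365 / 1.5081 = 0.2231
c = S₁ / A₁^z = 5 / 0.11^0.2231 = 5 / 0.6111 = 8.182

8.18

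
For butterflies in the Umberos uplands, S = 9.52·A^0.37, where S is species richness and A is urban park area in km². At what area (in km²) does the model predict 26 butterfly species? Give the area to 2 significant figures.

15 km²

26 = 9.52 × A^0.37  ⇒  A^0.37 = 26/9.52 = 2.731
ln A = ln(2.731) / 0.37 = 1.0047 / 0.37 = 2.7154
A = e^2.7154 ≈ 15.11 km²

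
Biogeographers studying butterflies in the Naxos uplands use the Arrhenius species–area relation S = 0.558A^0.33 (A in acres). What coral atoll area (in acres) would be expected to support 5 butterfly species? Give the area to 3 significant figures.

5 = 0.558 × A^0.33  ⇒  A^0.33 = 5/0.558 = 8.961
ln A = ln(8.961) / 0.33 = 2.1928 / 0.33 = 6.6450
A = e^6.6450 ≈ 768.9 acres

769 acres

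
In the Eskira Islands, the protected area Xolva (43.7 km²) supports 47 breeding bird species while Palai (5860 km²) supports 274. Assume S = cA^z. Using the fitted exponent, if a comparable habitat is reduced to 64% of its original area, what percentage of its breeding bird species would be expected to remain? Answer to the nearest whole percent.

z = ln(274/47) / ln(5860/43.7) = 1.7630 / 4.8986 = 0.3599
S_new/S_old = (A_new/A_old)^z = 0.64^0.3599 = exp(0.3599 × -0.4463) = 0.8516

85%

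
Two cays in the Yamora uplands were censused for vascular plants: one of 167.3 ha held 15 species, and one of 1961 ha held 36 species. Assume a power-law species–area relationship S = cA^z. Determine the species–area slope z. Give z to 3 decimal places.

0.356

Taking logs: ln S = ln c + z ln A, so z = (ln S₂ − ln S₁)/(ln A₂ − ln A₁).
z = ln(36/15) / ln(1961/167.3) = ln(2.4) / ln(11.72) = 0.8755 / 2.4614 = 0.3557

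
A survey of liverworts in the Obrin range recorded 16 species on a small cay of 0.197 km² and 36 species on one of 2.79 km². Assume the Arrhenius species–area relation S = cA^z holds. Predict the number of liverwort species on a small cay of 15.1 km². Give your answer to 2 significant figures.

60

z = ln(36/16) / ln(2.79/0.197) = 0.8109 / 2.6506 = 0.3059
c = 16 / 0.197^0.3059 = 16 / 0.6083 = 26.3
S₃ = 26.3 × 15.1^0.3059 = 26.3 × 2.295 ≈ 60.35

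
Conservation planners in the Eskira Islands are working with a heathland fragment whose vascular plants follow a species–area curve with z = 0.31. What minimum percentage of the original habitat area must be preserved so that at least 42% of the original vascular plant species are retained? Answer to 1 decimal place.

Need (A_new/A_old)^0.31 = 0.42, so A_new/A_old = 0.42^(1/0.31) = 0.42^3.226
ln(A_new/A_old) = ln 0.42 / 0.31 = -0.8675 / 0.31 = -2.7984
A_new/A_old = e^-2.7984 ≈ 0.06091

6.1%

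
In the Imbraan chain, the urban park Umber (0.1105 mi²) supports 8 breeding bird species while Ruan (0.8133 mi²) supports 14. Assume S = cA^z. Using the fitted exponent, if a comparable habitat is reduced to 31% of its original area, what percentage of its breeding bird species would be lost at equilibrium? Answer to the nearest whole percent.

z = ln(14/8) / ln(0.8133/0.1105) = 0.5596 / 1.9961 = 0.2804
S_new/S_old = (A_new/A_old)^z = 0.31^0.2804 = exp(0.2804 × -1.1712) = 0.7201
Fraction lost = 1 − 0.7201 = 0.2799

28%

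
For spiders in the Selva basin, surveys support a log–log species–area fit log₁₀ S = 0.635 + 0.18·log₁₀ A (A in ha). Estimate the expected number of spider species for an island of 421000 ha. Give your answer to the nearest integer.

44 species

S = 4.315 × 421000^0.18
ln S = ln 4.315 + 0.18 × ln 421000 = 1.4621 + 0.18 × 12.9504 = 3.7932
S = e^3.7932 ≈ 44.4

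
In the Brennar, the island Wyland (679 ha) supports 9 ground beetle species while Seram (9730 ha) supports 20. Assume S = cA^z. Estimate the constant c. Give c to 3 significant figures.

z = ln(S₂/S₁) / ln(A₂/A₁) = ln(20/9) / ln(9730/679) = 0.7985 / 2.6623 = 0.2999
c = S₁ / A₁^z = 9 / 679^0.2999 = 9 / 7.069 = 1.273

1.27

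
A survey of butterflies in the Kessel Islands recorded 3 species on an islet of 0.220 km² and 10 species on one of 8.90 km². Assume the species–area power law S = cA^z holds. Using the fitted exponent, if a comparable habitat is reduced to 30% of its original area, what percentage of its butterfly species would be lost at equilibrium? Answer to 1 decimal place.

z = ln(10/3) / ln(8.9/0.22) = 1.2040 / 3.7002 = 0.3254
S_new/S_old = (A_new/A_old)^z = 0.3^0.3254 = exp(0.3254 × -1.2040) = 0.6759
Fraction lost = 1 − 0.6759 = 0.3241

32.4%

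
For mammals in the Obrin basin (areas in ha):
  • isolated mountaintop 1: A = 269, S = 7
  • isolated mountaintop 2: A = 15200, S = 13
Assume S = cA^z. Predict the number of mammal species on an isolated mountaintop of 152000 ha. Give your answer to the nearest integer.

z = ln(13/7) / ln(15200/269) = 0.6190 / 4.0343 = 0.1534
c = 7 / 269^0.1534 = 7 / 2.36 = 2.967
S₃ = 2.967 × 152000^0.1534 = 2.967 × 6.239 ≈ 18.51

19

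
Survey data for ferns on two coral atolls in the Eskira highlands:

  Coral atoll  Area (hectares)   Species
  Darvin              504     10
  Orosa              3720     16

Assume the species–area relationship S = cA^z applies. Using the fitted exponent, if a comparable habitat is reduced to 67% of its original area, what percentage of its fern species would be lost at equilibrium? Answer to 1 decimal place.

9.0%

z = ln(16/10) / ln(3720/504) = 0.4700 / 1.9989 = 0.2351
S_new/S_old = (A_new/A_old)^z = 0.67^0.2351 = exp(0.2351 × -0.4005) = 0.9101
Fraction lost = 1 − 0.9101 = 0.08987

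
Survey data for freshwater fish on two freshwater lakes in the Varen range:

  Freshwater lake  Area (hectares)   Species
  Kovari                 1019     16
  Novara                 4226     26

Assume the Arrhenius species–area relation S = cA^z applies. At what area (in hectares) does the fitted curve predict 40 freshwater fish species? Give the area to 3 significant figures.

z = ln(26/16) / ln(4226/1019) = 0.4855 / 1.4224 = 0.3413
c = 16 / 1019^0.3413 = 16 / 10.64 = 1.504
A = (40/1.504)^(1/0.3413) ⇒ ln A = ln(26.59)/0.3413 = 9.6111
A = e^9.6111 ≈ 14930 hectares

14900 hectares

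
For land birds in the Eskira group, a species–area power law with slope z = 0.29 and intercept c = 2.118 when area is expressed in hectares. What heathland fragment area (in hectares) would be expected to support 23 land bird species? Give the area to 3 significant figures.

3730 hectares

23 = 2.118 × A^0.29  ⇒  A^0.29 = 23/2.118 = 10.86
ln A = ln(10.86) / 0.29 = 2.3850 / 0.29 = 8.2242
A = e^8.2242 ≈ 3730 hectares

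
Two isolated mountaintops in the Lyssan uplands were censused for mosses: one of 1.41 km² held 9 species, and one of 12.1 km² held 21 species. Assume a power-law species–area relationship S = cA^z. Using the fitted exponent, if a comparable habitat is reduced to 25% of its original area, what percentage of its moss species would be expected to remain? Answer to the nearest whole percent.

z = ln(21/9) / ln(12.1/1.41) = 0.8473 / 2.1496 = 0.3942
S_new/S_old = (A_new/A_old)^z = 0.25^0.3942 = exp(0.3942 × -1.3863) = 0.579

58%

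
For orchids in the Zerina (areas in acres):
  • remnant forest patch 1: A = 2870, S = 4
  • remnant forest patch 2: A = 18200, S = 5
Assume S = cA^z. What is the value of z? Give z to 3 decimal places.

0.121

Taking logs: ln S = ln c + z ln A, so z = (ln S₂ − ln S₁)/(ln A₂ − ln A₁).
z = ln(5/4) / ln(18200/2870) = ln(1.25) / ln(6.341) = 0.2231 / 1.8471 = 0.1208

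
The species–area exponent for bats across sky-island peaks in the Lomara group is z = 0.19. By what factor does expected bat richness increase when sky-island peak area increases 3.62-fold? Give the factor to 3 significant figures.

S₂/S₁ = (A₂/A₁)^z = 3.62^0.19
ln(S₂/S₁) = 0.19 × ln 3.62 = 0.19 × 1.2865 = 0.2444
S₂/S₁ = e^0.2444 ≈ 1.277

1.28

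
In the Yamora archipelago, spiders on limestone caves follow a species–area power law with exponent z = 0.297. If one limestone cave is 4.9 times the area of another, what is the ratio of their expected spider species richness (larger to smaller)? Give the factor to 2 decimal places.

S₂/S₁ = (A₂/A₁)^z = 4.9^0.297
ln(S₂/S₁) = 0.297 × ln 4.9 = 0.297 × 1.5892 = 0.4720
S₂/S₁ = e^0.4720 ≈ 1.603

1.60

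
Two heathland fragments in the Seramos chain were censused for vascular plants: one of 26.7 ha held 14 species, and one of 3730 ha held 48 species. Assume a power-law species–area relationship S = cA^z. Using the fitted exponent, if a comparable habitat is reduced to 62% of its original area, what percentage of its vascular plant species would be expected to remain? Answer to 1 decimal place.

88.8%

z = ln(48/14) / ln(3730/26.7) = 1.2321 / 4.9395 = 0.2494
S_new/S_old = (A_new/A_old)^z = 0.62^0.2494 = exp(0.2494 × -0.4780) = 0.8876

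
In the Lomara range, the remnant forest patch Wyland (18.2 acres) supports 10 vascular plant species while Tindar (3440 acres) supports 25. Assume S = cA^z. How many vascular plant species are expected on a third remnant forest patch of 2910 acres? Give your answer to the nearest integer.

24

z = ln(25/10) / ln(3440/18.2) = 0.9163 / 5.2418 = 0.1748
c = 10 / 18.2^0.1748 = 10 / 1.661 = 6.022
S₃ = 6.022 × 2910^0.1748 = 6.022 × 4.032 ≈ 24.28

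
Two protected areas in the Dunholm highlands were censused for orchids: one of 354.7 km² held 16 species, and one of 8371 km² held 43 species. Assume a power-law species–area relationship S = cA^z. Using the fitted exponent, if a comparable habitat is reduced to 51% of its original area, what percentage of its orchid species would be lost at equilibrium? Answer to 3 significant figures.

z = ln(43/16) / ln(8371/354.7) = 0.9886 / 3.1613 = 0.3127
S_new/S_old = (A_new/A_old)^z = 0.51^0.3127 = exp(0.3127 × -0.6733) = 0.8101
Fraction lost = 1 − 0.8101 = 0.1899

19.0%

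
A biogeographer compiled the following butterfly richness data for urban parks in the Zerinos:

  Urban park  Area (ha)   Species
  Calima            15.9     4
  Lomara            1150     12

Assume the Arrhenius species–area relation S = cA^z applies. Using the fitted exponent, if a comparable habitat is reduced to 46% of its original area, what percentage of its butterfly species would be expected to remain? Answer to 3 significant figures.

81.9%

z = ln(12/4) / ln(1150/15.9) = 1.0986 / 4.2812 = 0.2566
S_new/S_old = (A_new/A_old)^z = 0.46^0.2566 = exp(0.2566 × -0.7765) = 0.8193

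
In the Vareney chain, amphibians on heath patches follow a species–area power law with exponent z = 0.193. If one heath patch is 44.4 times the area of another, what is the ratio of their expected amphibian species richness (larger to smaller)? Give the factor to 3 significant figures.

2.08

S₂/S₁ = (A₂/A₁)^z = 44.4^0.193
ln(S₂/S₁) = 0.193 × ln 44.4 = 0.193 × 3.7932 = 0.7321
S₂/S₁ = e^0.7321 ≈ 2.079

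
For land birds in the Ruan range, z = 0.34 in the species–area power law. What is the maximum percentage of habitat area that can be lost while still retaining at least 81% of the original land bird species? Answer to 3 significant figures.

46.2%

Need (A_new/A_old)^0.34 = 0.81, so A_new/A_old = 0.81^(1/0.34) = 0.81^2.941
ln(A_new/A_old) = ln 0.81 / 0.34 = -0.2107 / 0.34 = -0.6198
A_new/A_old = e^-0.6198 ≈ 0.5381
Fraction that can be lost = 1 − 0.5381 = 0.4619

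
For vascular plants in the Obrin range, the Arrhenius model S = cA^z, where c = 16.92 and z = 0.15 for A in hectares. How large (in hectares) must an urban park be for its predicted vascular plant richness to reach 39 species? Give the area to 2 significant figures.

260 hectares

39 = 16.92 × A^0.15  ⇒  A^0.15 = 39/16.92 = 2.305
ln A = ln(2.305) / 0.15 = 0.8351 / 0.15 = 5.5671
A = e^5.5671 ≈ 261.7 hectares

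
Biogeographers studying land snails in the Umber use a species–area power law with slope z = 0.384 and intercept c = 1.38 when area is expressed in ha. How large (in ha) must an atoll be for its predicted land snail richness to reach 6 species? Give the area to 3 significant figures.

45.9 ha

6 = 1.38 × A^0.384  ⇒  A^0.384 = 6/1.38 = 4.348
ln A = ln(4.348) / 0.384 = 1.4697 / 0.384 = 3.8273
A = e^3.8273 ≈ 45.94 ha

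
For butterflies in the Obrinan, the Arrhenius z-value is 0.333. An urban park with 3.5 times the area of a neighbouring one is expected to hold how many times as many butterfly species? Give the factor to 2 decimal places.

1.52

S₂/S₁ = (A₂/A₁)^z = 3.5^0.333
ln(S₂/S₁) = 0.333 × ln 3.5 = 0.333 × 1.2528 = 0.4172
S₂/S₁ = e^0.4172 ≈ 1.518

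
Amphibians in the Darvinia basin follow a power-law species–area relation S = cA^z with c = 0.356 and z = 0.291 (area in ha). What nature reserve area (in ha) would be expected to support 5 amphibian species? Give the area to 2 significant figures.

8800 ha

5 = 0.356 × A^0.291  ⇒  A^0.291 = 5/0.356 = 14.04
ln A = ln(14.04) / 0.291 = 2.6423 / 0.291 = 9.0799
A = e^9.0799 ≈ 8777 ha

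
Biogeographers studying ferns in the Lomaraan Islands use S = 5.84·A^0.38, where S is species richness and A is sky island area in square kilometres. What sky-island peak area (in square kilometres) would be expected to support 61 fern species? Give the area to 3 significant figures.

480 square kilometres

61 = 5.84 × A^0.38  ⇒  A^0.38 = 61/5.84 = 10.45
ln A = ln(10.45) / 0.38 = 2.3461 / 0.38 = 6.1741
A = e^6.1741 ≈ 480.1 square kilometres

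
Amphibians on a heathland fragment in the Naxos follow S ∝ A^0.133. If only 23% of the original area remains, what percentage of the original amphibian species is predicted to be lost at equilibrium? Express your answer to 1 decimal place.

17.8%

S_new/S_old = (A_new/A_old)^z = 0.23^0.133
= exp(0.133 × ln 0.23) = exp(0.133 × -1.4697) = exp(-0.1955) ≈ 0.8225
Fraction lost = 1 − 0.8225 = 0.1775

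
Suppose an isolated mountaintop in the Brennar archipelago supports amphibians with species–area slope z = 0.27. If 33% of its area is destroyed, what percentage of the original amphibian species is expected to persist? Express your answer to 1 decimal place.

89.8%

S_new/S_old = (A_new/A_old)^z = 0.67^0.27
= exp(0.27 × ln 0.67) = exp(0.27 × -0.4005) = exp(-0.1081) ≈ 0.8975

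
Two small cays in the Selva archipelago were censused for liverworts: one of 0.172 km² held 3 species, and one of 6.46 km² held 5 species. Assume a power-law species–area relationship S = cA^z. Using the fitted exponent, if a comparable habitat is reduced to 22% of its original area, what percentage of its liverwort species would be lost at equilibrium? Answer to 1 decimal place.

z = ln(5/3) / ln(6.46/0.172) = 0.5108 / 3.6259 = 0.1409
S_new/S_old = (A_new/A_old)^z = 0.22^0.1409 = exp(0.1409 × -1.5141) = 0.8079
Fraction lost = 1 − 0.8079 = 0.1921

19.2%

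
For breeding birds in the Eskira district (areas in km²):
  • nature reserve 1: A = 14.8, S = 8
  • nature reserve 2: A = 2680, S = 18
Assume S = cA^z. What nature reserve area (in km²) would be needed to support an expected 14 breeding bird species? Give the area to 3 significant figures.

z = ln(18/8) / ln(2680/14.8) = 0.8109 / 5.1989 = 0.1560
c = 8 / 14.8^0.1560 = 8 / 1.522 = 5.255
A = (14/5.255)^(1/0.1560) ⇒ ln A = ln(2.664)/0.1560 = 6.2824
A = e^6.2824 ≈ 535.1 km²

535 km²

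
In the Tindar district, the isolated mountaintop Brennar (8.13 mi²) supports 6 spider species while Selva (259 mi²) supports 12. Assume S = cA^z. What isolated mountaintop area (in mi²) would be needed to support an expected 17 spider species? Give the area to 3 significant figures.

1470 mi²

z = ln(12/6) / ln(259/8.13) = 0.6931 / 3.4613 = 0.2003
c = 6 / 8.13^0.2003 = 6 / 1.521 = 3.944
A = (17/3.944)^(1/0.2003) ⇒ ln A = ln(4.311)/0.2003 = 7.2961
A = e^7.2961 ≈ 1475 mi²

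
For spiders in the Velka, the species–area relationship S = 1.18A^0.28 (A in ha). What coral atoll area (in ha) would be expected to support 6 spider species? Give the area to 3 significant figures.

6 = 1.18 × A^0.28  ⇒  A^0.28 = 6/1.18 = 5.085
ln A = ln(5.085) / 0.28 = 1.6262 / 0.28 = 5.8080
A = e^5.8080 ≈ 333 ha

333 ha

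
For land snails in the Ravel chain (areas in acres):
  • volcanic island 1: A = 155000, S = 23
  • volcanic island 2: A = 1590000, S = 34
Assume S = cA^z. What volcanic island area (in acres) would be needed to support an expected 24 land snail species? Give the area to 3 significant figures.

z = ln(34/23) / ln(1590000/155000) = 0.3909 / 2.3281 = 0.1679
c = 23 / 155000^0.1679 = 23 / 7.437 = 3.092
A = (24/3.092)^(1/0.1679) ⇒ ln A = ln(7.761)/0.1679 = 12.2047
A = e^12.2047 ≈ 199720 acres

200000 acres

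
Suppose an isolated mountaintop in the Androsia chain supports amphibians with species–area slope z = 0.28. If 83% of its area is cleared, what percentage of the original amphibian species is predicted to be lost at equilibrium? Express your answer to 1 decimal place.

39.1%

S_new/S_old = (A_new/A_old)^z = 0.17^0.28
= exp(0.28 × ln 0.17) = exp(0.28 × -1.7720) = exp(-0.4961) ≈ 0.6089
Fraction lost = 1 − 0.6089 = 0.3911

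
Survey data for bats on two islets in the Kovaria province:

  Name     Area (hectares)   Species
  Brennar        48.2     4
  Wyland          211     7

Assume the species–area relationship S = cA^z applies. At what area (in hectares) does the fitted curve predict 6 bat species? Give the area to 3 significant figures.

z = ln(7/4) / ln(211/48.2) = 0.5596 / 1.4765 = 0.3790
c = 4 / 48.2^0.3790 = 4 / 4.344 = 0.9208
A = (6/0.9208)^(1/0.3790) ⇒ ln A = ln(6.516)/0.3790 = 4.9451
A = e^4.9451 ≈ 140.5 hectares

140 hectares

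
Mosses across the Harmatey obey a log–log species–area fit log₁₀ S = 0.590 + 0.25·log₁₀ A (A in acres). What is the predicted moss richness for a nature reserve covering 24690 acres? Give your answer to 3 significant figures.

48.8

S = 3.89 × 24690^0.25
ln S = ln 3.89 + 0.25 × ln 24690 = 1.3585 + 0.25 × 10.1142 = 3.8871
S = e^3.8871 ≈ 48.77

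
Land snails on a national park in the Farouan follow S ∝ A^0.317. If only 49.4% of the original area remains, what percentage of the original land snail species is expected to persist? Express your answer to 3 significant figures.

S_new/S_old = (A_new/A_old)^z = 0.494^0.317
= exp(0.317 × ln 0.494) = exp(0.317 × -0.7052) = exp(-0.2236) ≈ 0.7997

80.0%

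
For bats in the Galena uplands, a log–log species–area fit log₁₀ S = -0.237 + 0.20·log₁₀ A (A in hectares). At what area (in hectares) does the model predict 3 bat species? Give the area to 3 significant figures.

3 = 0.5794 × A^0.2  ⇒  A^0.2 = 3/0.5794 = 5.178
ln A = ln(5.178) / 0.2 = 1.6443 / 0.2 = 8.2216
A = e^8.2216 ≈ 3721 hectares

3720 hectares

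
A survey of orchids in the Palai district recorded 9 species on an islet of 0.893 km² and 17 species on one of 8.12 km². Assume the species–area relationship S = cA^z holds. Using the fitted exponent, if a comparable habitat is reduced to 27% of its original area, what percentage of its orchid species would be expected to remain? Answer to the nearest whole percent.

69%

z = ln(17/9) / ln(8.12/0.893) = 0.6360 / 2.2075 = 0.2881
S_new/S_old = (A_new/A_old)^z = 0.27^0.2881 = exp(0.2881 × -1.3093) = 0.6858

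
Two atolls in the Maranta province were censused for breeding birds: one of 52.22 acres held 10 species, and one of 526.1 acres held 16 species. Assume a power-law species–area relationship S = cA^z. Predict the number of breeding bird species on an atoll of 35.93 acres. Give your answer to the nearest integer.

z = ln(16/10) / ln(526.1/52.22) = 0.4700 / 2.3100 = 0.2035
c = 10 / 52.22^0.2035 = 10 / 2.236 = 4.472
S₃ = 4.472 × 35.93^0.2035 = 4.472 × 2.072 ≈ 9.267

9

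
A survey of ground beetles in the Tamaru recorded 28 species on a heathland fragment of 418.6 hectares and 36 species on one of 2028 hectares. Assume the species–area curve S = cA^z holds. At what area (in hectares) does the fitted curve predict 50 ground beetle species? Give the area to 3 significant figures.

z = ln(36/28) / ln(2028/418.6) = 0.2513 / 1.5779 = 0.1593
c = 28 / 418.6^0.1593 = 28 / 2.616 = 10.7
A = (50/10.7)^(1/0.1593) ⇒ ln A = ln(4.671)/0.1593 = 9.6773
A = e^9.6773 ≈ 15952 hectares

16000 hectares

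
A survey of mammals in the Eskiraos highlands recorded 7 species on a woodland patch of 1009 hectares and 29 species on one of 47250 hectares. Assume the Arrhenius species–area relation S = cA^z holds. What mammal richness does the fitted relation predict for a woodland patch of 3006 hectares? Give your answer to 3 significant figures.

z = ln(29/7) / ln(47250/1009) = 1.4214 / 3.8465 = 0.3695
c = 7 / 1009^0.3695 = 7 / 12.88 = 0.5433
S₃ = 0.5433 × 3006^0.3695 = 0.5433 × 19.28 ≈ 10.48

10.5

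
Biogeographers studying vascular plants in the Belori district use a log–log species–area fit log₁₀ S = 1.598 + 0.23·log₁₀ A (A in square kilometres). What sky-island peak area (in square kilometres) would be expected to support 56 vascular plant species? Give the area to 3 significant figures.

56 = 39.63 × A^0.23  ⇒  A^0.23 = 56/39.63 = 1.413
ln A = ln(1.413) / 0.23 = 0.3458 / 0.23 = 1.5036
A = e^1.5036 ≈ 4.498 square kilometres

4.50 square kilometres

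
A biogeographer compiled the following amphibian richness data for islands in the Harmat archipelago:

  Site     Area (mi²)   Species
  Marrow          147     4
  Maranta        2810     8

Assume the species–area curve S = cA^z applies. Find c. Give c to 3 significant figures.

1.24

z = ln(S₂/S₁) / ln(A₂/A₁) = ln(8/4) / ln(2810/147) = 0.6931 / 2.9505 = 0.2349
c = S₁ / A₁^z = 4 / 147^0.2349 = 4 / 3.23 = 1.239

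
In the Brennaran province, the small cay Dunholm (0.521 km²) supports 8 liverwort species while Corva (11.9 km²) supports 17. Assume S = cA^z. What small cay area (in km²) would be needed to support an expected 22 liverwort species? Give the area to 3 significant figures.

z = ln(17/8) / ln(11.9/0.521) = 0.7538 / 3.1285 = 0.2409
c = 8 / 0.521^0.2409 = 8 / 0.8546 = 9.361
A = (22/9.361)^(1/0.2409) ⇒ ln A = ln(2.35)/0.2409 = 3.5467
A = e^3.5467 ≈ 34.7 km²

34.7 km²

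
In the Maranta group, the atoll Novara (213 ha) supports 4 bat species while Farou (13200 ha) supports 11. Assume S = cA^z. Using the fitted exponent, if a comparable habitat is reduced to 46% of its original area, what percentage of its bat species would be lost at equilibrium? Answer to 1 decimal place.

17.3%

z = ln(11/4) / ln(13200/213) = 1.0116 / 4.1267 = 0.2451
S_new/S_old = (A_new/A_old)^z = 0.46^0.2451 = exp(0.2451 × -0.7765) = 0.8267
Fraction lost = 1 − 0.8267 = 0.1733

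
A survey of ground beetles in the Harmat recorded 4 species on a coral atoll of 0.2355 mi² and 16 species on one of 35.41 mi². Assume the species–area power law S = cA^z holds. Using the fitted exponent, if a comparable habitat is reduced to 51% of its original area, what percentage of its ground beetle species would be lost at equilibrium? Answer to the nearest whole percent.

z = ln(16/4) / ln(35.41/0.2355) = 1.3863 / 5.0130 = 0.2765
S_new/S_old = (A_new/A_old)^z = 0.51^0.2765 = exp(0.2765 × -0.6733) = 0.8301
Fraction lost = 1 − 0.8301 = 0.1699

17%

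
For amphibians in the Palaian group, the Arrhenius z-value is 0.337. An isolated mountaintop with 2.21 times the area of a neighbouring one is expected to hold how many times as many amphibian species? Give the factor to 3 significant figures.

1.31

S₂/S₁ = (A₂/A₁)^z = 2.21^0.337
ln(S₂/S₁) = 0.337 × ln 2.21 = 0.337 × 0.7930 = 0.2672
S₂/S₁ = e^0.2672 ≈ 1.306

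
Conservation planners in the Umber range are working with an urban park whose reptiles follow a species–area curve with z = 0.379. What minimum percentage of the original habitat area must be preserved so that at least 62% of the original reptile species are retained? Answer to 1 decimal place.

Need (A_new/A_old)^0.379 = 0.62, so A_new/A_old = 0.62^(1/0.379) = 0.62^2.639
ln(A_new/A_old) = ln 0.62 / 0.379 = -0.4780 / 0.379 = -1.2613
A_new/A_old = e^-1.2613 ≈ 0.2833

28.3%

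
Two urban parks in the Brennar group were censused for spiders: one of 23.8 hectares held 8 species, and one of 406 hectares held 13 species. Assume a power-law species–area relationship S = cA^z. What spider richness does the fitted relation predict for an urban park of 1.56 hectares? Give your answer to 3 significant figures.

5.02

z = ln(13/8) / ln(406/23.8) = 0.4855 / 2.8367 = 0.1712
c = 8 / 23.8^0.1712 = 8 / 1.72 = 4.65
S₃ = 4.65 × 1.56^0.1712 = 4.65 × 1.079 ≈ 5.018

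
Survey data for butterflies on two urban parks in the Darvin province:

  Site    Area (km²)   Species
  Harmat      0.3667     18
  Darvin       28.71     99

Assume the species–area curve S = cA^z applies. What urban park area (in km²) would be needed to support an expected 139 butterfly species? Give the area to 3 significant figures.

68.4 km²

z = ln(99/18) / ln(28.71/0.3667) = 1.7047 / 4.3605 = 0.3910
c = 18 / 0.3667^0.3910 = 18 / 0.6756 = 26.64
A = (139/26.64)^(1/0.3910) ⇒ ln A = ln(5.217)/0.3910 = 4.2253
A = e^4.2253 ≈ 68.39 km²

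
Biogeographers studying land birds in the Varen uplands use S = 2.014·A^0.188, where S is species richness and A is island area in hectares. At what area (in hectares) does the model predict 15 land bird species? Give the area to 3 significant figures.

43500 hectares

15 = 2.014 × A^0.188  ⇒  A^0.188 = 15/2.014 = 7.448
ln A = ln(7.448) / 0.188 = 2.0079 / 0.188 = 10.6805
A = e^10.6805 ≈ 43498 hectares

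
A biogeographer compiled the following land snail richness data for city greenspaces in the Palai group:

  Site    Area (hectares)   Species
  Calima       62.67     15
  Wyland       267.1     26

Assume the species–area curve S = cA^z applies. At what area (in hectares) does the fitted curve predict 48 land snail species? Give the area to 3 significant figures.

1340 hectares

z = ln(26/15) / ln(267.1/62.67) = 0.5500 / 1.4497 = 0.3794
c = 15 / 62.67^0.3794 = 15 / 4.806 = 3.121
A = (48/3.121)^(1/0.3794) ⇒ ln A = ln(15.38)/0.3794 = 7.2036
A = e^7.2036 ≈ 1344 hectares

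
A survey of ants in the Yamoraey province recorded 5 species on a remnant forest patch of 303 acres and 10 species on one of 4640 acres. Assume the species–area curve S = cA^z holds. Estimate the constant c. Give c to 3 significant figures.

z = ln(S₂/S₁) / ln(A₂/A₁) = ln(10/5) / ln(4640/303) = 0.6931 / 2.7287 = 0.2540
c = S₁ / A₁^z = 5 / 303^0.2540 = 5 / 4.269 = 1.171

1.17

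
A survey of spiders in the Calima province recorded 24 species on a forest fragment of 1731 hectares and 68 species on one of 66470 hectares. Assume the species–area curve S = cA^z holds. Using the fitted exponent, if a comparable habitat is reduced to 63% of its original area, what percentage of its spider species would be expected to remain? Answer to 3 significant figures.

87.6%

z = ln(68/24) / ln(66470/1731) = 1.0415 / 3.6481 = 0.2855
S_new/S_old = (A_new/A_old)^z = 0.63^0.2855 = exp(0.2855 × -0.4620) = 0.8764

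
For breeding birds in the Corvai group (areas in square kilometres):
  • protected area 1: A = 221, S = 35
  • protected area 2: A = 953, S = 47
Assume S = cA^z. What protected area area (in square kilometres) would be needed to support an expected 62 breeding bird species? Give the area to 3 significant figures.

z = ln(47/35) / ln(953/221) = 0.2948 / 1.4615 = 0.2017
c = 35 / 221^0.2017 = 35 / 2.971 = 11.78
A = (62/11.78)^(1/0.2017) ⇒ ln A = ln(5.263)/0.2017 = 8.2328
A = e^8.2328 ≈ 3762 square kilometres

3760 square kilometres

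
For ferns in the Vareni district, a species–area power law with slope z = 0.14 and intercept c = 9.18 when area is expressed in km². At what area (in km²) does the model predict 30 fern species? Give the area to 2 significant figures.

4700 km²

30 = 9.18 × A^0.14  ⇒  A^0.14 = 30/9.18 = 3.268
ln A = ln(3.268) / 0.14 = 1.1842 / 0.14 = 8.4584
A = e^8.4584 ≈ 4714 km²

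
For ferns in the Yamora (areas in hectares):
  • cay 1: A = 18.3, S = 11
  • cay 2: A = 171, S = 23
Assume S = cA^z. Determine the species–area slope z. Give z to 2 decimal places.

Taking logs: ln S = ln c + z ln A, so z = (ln S₂ − ln S₁)/(ln A₂ − ln A₁).
z = ln(23/11) / ln(171/18.3) = ln(2.091) / ln(9.344) = 0.7376 / 2.2348 = 0.3301

0.33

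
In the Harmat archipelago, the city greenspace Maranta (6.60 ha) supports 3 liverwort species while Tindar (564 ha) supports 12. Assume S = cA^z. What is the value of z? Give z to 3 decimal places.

0.312

Taking logs: ln S = ln c + z ln A, so z = (ln S₂ − ln S₁)/(ln A₂ − ln A₁).
z = ln(12/3) / ln(564/6.6) = ln(4) / ln(85.45) = 1.3863 / 4.4480 = 0.3117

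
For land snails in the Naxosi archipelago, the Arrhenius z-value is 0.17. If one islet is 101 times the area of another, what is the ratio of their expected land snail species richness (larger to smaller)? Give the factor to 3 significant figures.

S₂/S₁ = (A₂/A₁)^z = 101^0.17
ln(S₂/S₁) = 0.17 × ln 101 = 0.17 × 4.6151 = 0.7846
S₂/S₁ = e^0.7846 ≈ 2.191

2.19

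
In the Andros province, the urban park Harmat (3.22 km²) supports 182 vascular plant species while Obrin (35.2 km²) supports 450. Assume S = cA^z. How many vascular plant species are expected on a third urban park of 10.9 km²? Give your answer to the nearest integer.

z = ln(450/182) / ln(35.2/3.22) = 0.9052 / 2.3917 = 0.3785
c = 182 / 3.22^0.3785 = 182 / 1.557 = 116.9
S₃ = 116.9 × 10.9^0.3785 = 116.9 × 2.47 ≈ 288.7

289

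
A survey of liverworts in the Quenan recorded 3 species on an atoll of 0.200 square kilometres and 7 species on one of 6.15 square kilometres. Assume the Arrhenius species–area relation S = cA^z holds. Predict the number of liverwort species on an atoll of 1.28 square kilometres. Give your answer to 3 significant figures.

4.75

z = ln(7/3) / ln(6.15/0.2) = 0.8473 / 3.4259 = 0.2473
c = 3 / 0.2^0.2473 = 3 / 0.6716 = 4.467
S₃ = 4.467 × 1.28^0.2473 = 4.467 × 1.063 ≈ 4.748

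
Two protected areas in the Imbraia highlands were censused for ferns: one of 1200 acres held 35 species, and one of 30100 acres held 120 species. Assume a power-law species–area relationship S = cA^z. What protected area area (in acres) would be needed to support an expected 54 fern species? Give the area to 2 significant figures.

z = ln(120/35) / ln(30100/1200) = 1.2321 / 3.2222 = 0.3824
c = 35 / 1200^0.3824 = 35 / 15.05 = 2.326
A = (54/2.326)^(1/0.3824) ⇒ ln A = ln(23.22)/0.3824 = 8.2241
A = e^8.2241 ≈ 3730 acres

3700 acres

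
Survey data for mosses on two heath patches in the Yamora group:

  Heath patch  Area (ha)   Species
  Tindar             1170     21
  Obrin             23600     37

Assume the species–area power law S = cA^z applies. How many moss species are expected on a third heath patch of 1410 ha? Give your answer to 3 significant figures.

21.8

z = ln(37/21) / ln(23600/1170) = 0.5664 / 3.0042 = 0.1885
c = 21 / 1170^0.1885 = 21 / 3.788 = 5.543
S₃ = 5.543 × 1410^0.1885 = 5.543 × 3.924 ≈ 21.75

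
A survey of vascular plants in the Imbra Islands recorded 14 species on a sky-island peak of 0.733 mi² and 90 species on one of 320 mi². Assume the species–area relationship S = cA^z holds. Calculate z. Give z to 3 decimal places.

Taking logs: ln S = ln c + z ln A, so z = (ln S₂ − ln S₁)/(ln A₂ − ln A₁).
z = ln(90/14) / ln(320/0.733) = ln(6.429) / ln(436.6) = 1.8608 / 6.0789 = 0.3061

0.306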